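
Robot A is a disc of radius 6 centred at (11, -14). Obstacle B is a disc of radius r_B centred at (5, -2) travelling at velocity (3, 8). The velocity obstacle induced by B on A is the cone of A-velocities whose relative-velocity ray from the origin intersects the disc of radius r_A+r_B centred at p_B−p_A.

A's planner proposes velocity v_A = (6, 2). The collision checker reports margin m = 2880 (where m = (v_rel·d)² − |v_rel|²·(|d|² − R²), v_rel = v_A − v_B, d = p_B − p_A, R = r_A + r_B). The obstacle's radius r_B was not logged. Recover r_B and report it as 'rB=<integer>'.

m = 2880
d = (-6, 12);  v_rel = (3, -6),  |v_rel|² = 45
v_rel×d = (3)·(12) − (-6)·(-6) = 0
since m = R²·45 − 0²:  R² = (0 + 2880) / 45 = 64
R = √64 = 8  ⇒  r_B = 8 − 6 = 2

rB=2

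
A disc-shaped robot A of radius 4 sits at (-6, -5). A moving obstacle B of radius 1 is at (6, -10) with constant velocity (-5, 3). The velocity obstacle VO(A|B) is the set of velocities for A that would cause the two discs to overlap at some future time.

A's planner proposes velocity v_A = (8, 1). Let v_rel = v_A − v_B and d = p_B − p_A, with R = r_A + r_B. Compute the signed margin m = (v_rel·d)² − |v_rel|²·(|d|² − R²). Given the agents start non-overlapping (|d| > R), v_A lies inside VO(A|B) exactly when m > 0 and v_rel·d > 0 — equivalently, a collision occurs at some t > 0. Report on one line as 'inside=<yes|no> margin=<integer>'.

d = (12, -5),  |d|² = 169;  R = 4+1 = 5,  c = 169−5² = 144
v_rel = (13, -2),  |v_rel|² = 173;  v_rel·d = (13)·(12) + (-2)·(-5) = 166
173·t² − 332·t + 144 = 0  ⇒  m = 166² − 173·144 = 2644
m = 2644 > 0,  v_rel·d = 166 > 0  ⇒  inside

inside=yes margin=2644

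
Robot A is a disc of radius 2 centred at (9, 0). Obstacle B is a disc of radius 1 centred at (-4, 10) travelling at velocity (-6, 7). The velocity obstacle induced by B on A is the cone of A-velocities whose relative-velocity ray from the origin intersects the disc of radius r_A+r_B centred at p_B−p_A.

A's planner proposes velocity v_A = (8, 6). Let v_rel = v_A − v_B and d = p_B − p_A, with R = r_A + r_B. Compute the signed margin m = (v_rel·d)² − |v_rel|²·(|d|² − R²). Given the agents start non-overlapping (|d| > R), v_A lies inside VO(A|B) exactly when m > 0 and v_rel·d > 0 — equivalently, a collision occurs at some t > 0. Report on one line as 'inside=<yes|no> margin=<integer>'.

d = (-13, 10),  |d|² = 269;  R = 2+1 = 3,  c = 269−3² = 260
v_rel = (14, -1),  |v_rel|² = 197;  v_rel·d = (14)·(-13) + (-1)·(10) = -192
197·t² + 384·t + 260 = 0  ⇒  m = (-192)² − 197·260 = -14356
m = -14356 < 0,  v_rel·d = -192 < 0  ⇒  outside

inside=no margin=-14356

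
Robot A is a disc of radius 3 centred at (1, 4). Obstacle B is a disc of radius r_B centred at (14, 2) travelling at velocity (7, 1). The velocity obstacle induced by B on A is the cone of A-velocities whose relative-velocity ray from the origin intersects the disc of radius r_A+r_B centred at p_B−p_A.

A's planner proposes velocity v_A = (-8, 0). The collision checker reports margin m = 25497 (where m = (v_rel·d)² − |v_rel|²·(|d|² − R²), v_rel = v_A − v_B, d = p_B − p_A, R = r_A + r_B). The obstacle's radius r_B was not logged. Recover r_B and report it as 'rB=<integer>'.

m = 25497
d = (13, -2);  v_rel = (-15, -1),  |v_rel|² = 226
v_rel×d = (-15)·(-2) − (-1)·(13) = 43
since m = R²·226 − 43²:  R² = (1849 + 25497) / 226 = 121
R = √121 = 11  ⇒  r_B = 11 − 3 = 8

rB=8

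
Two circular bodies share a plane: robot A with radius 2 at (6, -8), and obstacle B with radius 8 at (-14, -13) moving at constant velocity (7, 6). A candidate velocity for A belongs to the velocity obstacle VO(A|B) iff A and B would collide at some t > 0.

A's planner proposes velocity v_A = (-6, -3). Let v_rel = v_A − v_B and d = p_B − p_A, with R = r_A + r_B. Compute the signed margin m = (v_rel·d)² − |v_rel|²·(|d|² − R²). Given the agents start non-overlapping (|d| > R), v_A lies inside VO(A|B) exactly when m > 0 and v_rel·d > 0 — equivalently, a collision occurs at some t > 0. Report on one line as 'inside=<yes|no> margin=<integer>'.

d = (-20, -5),  |d|² = 425;  R = 2+8 = 10,  c = 425−10² = 325
v_rel = (-13, -9),  |v_rel|² = 250;  v_rel·d = (-13)·(-20) + (-9)·(-5) = 305
250·t² − 610·t + 325 = 0  ⇒  m = 305² − 250·325 = 11775
m = 11775 > 0,  v_rel·d = 305 > 0  ⇒  inside

inside=yes margin=11775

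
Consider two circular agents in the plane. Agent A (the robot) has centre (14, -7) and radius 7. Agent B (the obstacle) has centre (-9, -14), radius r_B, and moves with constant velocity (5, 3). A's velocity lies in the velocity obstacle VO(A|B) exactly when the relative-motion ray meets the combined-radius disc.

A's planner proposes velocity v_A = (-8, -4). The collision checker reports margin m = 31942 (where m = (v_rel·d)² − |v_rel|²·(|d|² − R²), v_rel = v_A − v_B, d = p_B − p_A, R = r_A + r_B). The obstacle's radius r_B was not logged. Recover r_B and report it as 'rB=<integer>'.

m = 31942
d = (-23, -7);  v_rel = (-13, -7),  |v_rel|² = 218
v_rel×d = (-13)·(-7) − (-7)·(-23) = -70
since m = R²·218 − (-70)²:  R² = (4900 + 31942) / 218 = 169
R = √169 = 13  ⇒  r_B = 13 − 7 = 6

rB=6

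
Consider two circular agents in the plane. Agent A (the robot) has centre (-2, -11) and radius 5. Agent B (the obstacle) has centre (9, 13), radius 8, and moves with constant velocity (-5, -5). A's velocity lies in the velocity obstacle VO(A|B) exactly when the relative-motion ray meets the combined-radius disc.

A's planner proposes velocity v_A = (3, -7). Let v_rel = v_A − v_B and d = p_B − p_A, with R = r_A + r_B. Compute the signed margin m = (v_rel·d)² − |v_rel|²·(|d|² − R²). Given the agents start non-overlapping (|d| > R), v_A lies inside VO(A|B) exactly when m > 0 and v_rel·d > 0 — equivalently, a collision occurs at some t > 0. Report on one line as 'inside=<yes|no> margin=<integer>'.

d = (11, 24),  |d|² = 697;  R = 5+8 = 13,  c = 697−13² = 528
v_rel = (8, -2),  |v_rel|² = 68;  v_rel·d = (8)·(11) + (-2)·(24) = 40
68·t² − 80·t + 528 = 0  ⇒  m = 40² − 68·528 = -34304
m = -34304 < 0,  v_rel·d = 40 > 0  ⇒  outside

inside=no margin=-34304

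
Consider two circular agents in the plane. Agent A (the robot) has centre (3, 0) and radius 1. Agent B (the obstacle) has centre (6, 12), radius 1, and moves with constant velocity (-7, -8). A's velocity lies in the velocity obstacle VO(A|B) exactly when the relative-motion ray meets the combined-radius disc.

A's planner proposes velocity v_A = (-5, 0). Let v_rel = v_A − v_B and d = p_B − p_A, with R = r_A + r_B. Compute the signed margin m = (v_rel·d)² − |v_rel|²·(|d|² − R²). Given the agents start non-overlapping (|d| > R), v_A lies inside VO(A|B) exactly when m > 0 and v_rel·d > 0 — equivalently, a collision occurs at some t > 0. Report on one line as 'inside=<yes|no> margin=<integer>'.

d = (3, 12),  |d|² = 153;  R = 1+1 = 2,  c = 153−2² = 149
v_rel = (2, 8),  |v_rel|² = 68;  v_rel·d = (2)·(3) + (8)·(12) = 102
68·t² − 204·t + 149 = 0  ⇒  m = 102² − 68·149 = 272
m = 272 > 0,  v_rel·d = 102 > 0  ⇒  inside

inside=yes margin=272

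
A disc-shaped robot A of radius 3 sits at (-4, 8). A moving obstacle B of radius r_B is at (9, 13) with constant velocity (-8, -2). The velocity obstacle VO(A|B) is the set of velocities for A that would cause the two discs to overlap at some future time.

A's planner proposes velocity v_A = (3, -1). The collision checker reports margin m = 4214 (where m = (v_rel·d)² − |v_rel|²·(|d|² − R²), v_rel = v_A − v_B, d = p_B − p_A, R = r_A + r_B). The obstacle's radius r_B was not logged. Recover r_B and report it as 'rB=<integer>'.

m = 4214
d = (13, 5);  v_rel = (11, 1),  |v_rel|² = 122
v_rel×d = (11)·(5) − (1)·(13) = 42
since m = R²·122 − 42²:  R² = (1764 + 4214) / 122 = 49
R = √49 = 7  ⇒  r_B = 7 − 3 = 4

rB=4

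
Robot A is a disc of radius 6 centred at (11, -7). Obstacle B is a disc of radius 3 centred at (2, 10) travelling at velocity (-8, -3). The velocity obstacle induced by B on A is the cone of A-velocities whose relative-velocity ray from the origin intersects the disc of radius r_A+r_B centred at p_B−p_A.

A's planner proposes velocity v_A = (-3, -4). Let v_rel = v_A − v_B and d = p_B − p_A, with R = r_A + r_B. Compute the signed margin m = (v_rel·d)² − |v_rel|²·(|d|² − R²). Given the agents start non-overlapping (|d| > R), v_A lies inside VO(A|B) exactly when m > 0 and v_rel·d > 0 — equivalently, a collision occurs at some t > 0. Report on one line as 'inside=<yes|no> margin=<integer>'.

d = (-9, 17),  |d|² = 370;  R = 6+3 = 9,  c = 370−9² = 289
v_rel = (5, -1),  |v_rel|² = 26;  v_rel·d = (5)·(-9) + (-1)·(17) = -62
26·t² + 124·t + 289 = 0  ⇒  m = (-62)² − 26·289 = -3670
m = -3670 < 0,  v_rel·d = -62 < 0  ⇒  outside

inside=no margin=-3670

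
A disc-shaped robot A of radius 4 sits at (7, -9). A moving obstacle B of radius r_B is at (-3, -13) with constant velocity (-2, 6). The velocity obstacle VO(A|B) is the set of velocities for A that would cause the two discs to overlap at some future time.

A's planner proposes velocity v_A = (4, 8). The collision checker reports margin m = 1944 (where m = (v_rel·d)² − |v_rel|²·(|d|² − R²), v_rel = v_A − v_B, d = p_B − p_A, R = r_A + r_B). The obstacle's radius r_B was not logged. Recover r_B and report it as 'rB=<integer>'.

m = 1944
d = (-10, -4);  v_rel = (6, 2),  |v_rel|² = 40
v_rel×d = (6)·(-4) − (2)·(-10) = -4
since m = R²·40 − (-4)²:  R² = (16 + 1944) / 40 = 49
R = √49 = 7  ⇒  r_B = 7 − 4 = 3

rB=3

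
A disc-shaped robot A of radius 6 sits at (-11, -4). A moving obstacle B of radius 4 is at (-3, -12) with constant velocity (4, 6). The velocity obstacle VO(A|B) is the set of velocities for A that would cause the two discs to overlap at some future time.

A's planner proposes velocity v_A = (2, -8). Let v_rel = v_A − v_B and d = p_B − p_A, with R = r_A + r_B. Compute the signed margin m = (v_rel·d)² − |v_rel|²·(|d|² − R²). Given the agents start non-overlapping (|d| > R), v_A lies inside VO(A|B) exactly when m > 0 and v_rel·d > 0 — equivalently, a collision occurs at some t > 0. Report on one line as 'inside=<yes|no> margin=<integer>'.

d = (8, -8),  |d|² = 128;  R = 6+4 = 10,  c = 128−10² = 28
v_rel = (-2, -14),  |v_rel|² = 200;  v_rel·d = (-2)·(8) + (-14)·(-8) = 96
200·t² − 192·t + 28 = 0  ⇒  m = 96² − 200·28 = 3616
m = 3616 > 0,  v_rel·d = 96 > 0  ⇒  inside

inside=yes margin=3616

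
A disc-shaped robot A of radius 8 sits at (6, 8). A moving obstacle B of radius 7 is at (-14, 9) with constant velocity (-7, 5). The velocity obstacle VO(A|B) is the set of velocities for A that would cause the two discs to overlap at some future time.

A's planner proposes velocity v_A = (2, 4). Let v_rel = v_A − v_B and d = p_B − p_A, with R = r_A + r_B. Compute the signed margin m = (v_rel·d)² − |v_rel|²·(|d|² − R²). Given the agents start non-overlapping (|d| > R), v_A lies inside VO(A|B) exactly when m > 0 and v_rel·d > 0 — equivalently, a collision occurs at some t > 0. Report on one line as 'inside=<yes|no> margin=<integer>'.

d = (-20, 1),  |d|² = 401;  R = 8+7 = 15,  c = 401−15² = 176
v_rel = (9, -1),  |v_rel|² = 82;  v_rel·d = (9)·(-20) + (-1)·(1) = -181
82·t² + 362·t + 176 = 0  ⇒  m = (-181)² − 82·176 = 18329
m = 18329 > 0,  v_rel·d = -181 < 0  ⇒  outside

inside=no margin=18329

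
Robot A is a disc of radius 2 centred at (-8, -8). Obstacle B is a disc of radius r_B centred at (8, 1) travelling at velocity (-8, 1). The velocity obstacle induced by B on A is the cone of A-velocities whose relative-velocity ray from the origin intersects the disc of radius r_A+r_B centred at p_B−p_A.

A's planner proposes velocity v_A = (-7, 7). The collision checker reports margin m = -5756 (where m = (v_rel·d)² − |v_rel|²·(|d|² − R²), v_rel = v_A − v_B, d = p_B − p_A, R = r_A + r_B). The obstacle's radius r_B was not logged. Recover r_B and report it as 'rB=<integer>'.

m = -5756
d = (16, 9);  v_rel = (1, 6),  |v_rel|² = 37
v_rel×d = (1)·(9) − (6)·(16) = -87
since m = R²·37 − (-87)²:  R² = (7569 + -5756) / 37 = 49
R = √49 = 7  ⇒  r_B = 7 − 2 = 5

rB=5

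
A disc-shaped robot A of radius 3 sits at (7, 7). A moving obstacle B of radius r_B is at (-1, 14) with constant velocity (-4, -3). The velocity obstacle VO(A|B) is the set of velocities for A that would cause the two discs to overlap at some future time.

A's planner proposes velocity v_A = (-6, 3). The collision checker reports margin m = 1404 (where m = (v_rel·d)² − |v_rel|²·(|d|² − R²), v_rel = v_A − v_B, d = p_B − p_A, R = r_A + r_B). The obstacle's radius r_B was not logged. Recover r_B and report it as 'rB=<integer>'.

m = 1404
d = (-8, 7);  v_rel = (-2, 6),  |v_rel|² = 40
v_rel×d = (-2)·(7) − (6)·(-8) = 34
since m = R²·40 − 34²:  R² = (1156 + 1404) / 40 = 64
R = √64 = 8  ⇒  r_B = 8 − 3 = 5

rB=5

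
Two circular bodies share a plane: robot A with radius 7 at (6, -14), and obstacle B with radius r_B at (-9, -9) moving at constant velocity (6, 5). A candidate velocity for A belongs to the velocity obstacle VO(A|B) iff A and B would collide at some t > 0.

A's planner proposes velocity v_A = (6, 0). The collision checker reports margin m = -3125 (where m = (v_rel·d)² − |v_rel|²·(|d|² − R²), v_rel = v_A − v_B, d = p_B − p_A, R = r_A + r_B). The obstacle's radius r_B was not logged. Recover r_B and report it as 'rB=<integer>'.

m = -3125
d = (-15, 5);  v_rel = (0, -5),  |v_rel|² = 25
v_rel×d = (0)·(5) − (-5)·(-15) = -75
since m = R²·25 − (-75)²:  R² = (5625 + -3125) / 25 = 100
R = √100 = 10  ⇒  r_B = 10 − 7 = 3

rB=3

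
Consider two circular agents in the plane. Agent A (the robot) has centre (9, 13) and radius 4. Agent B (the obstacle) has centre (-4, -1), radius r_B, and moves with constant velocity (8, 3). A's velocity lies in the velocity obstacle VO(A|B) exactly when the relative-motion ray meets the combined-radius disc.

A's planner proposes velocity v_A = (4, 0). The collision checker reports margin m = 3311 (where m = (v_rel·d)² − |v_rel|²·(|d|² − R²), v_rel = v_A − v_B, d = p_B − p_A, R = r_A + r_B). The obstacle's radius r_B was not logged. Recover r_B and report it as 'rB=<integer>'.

m = 3311
d = (-13, -14);  v_rel = (-4, -3),  |v_rel|² = 25
v_rel×d = (-4)·(-14) − (-3)·(-13) = 17
since m = R²·25 − 17²:  R² = (289 + 3311) / 25 = 144
R = √144 = 12  ⇒  r_B = 12 − 4 = 8

rB=8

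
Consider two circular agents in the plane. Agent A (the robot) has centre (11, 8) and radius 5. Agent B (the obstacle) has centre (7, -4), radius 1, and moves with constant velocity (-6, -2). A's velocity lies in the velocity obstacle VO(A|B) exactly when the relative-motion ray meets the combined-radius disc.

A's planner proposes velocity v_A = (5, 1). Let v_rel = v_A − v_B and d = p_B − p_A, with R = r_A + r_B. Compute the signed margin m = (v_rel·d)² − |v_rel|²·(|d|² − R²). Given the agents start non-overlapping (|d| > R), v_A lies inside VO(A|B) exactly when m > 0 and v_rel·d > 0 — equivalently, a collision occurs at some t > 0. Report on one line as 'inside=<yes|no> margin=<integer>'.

d = (-4, -12),  |d|² = 160;  R = 5+1 = 6,  c = 160−6² = 124
v_rel = (11, 3),  |v_rel|² = 130;  v_rel·d = (11)·(-4) + (3)·(-12) = -80
130·t² + 160·t + 124 = 0  ⇒  m = (-80)² − 130·124 = -9720
m = -9720 < 0,  v_rel·d = -80 < 0  ⇒  outside

inside=no margin=-9720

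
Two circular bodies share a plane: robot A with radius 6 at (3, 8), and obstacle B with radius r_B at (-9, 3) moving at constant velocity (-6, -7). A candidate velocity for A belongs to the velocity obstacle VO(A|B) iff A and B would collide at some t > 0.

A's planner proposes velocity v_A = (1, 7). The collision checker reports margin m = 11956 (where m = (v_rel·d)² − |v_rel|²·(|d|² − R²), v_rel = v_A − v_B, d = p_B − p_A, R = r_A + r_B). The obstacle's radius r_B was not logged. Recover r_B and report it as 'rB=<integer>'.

m = 11956
d = (-12, -5);  v_rel = (7, 14),  |v_rel|² = 245
v_rel×d = (7)·(-5) − (14)·(-12) = 133
since m = R²·245 − 133²:  R² = (17689 + 11956) / 245 = 121
R = √121 = 11  ⇒  r_B = 11 − 6 = 5

rB=5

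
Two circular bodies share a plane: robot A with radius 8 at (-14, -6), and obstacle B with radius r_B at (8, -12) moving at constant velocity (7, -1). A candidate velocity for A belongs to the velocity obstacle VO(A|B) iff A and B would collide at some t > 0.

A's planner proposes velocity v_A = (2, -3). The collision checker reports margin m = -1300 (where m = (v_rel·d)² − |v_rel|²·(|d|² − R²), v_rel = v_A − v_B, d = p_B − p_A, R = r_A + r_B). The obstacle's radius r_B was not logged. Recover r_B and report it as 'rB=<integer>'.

m = -1300
d = (22, -6);  v_rel = (-5, -2),  |v_rel|² = 29
v_rel×d = (-5)·(-6) − (-2)·(22) = 74
since m = R²·29 − 74²:  R² = (5476 + -1300) / 29 = 144
R = √144 = 12  ⇒  r_B = 12 − 8 = 4

rB=4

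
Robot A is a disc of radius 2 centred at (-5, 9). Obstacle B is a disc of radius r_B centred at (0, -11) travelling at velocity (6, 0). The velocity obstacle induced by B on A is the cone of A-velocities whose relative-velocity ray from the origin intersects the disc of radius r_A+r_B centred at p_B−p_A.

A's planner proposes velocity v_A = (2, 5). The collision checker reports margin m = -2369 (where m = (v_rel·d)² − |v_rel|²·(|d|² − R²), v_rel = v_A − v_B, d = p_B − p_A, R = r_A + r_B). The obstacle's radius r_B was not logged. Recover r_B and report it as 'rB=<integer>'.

m = -2369
d = (5, -20);  v_rel = (-4, 5),  |v_rel|² = 41
v_rel×d = (-4)·(-20) − (5)·(5) = 55
since m = R²·41 − 55²:  R² = (3025 + -2369) / 41 = 16
R = √16 = 4  ⇒  r_B = 4 − 2 = 2

rB=2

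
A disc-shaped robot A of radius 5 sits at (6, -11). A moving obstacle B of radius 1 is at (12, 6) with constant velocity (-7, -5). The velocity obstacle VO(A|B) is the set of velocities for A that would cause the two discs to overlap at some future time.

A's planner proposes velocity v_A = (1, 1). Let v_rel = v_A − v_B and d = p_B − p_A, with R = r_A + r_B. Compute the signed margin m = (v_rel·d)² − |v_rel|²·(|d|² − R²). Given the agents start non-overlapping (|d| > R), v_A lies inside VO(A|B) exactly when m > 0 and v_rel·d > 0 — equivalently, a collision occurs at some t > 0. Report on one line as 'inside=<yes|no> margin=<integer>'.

d = (6, 17),  |d|² = 325;  R = 5+1 = 6,  c = 325−6² = 289
v_rel = (8, 6),  |v_rel|² = 100;  v_rel·d = (8)·(6) + (6)·(17) = 150
100·t² − 300·t + 289 = 0  ⇒  m = 150² − 100·289 = -6400
m = -6400 < 0,  v_rel·d = 150 > 0  ⇒  outside

inside=no margin=-6400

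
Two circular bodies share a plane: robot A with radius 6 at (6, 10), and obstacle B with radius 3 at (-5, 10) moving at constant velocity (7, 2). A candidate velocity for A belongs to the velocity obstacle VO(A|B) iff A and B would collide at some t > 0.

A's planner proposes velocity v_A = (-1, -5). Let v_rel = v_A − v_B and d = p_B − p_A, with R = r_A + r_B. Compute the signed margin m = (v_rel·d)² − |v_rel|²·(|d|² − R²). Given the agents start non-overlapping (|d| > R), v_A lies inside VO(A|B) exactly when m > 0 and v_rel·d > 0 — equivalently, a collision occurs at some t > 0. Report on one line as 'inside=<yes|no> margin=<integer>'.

d = (-11, 0),  |d|² = 121;  R = 6+3 = 9,  c = 121−9² = 40
v_rel = (-8, -7),  |v_rel|² = 113;  v_rel·d = (-8)·(-11) + (-7)·(0) = 88
113·t² − 176·t + 40 = 0  ⇒  m = 88² − 113·40 = 3224
m = 3224 > 0,  v_rel·d = 88 > 0  ⇒  inside

inside=yes margin=3224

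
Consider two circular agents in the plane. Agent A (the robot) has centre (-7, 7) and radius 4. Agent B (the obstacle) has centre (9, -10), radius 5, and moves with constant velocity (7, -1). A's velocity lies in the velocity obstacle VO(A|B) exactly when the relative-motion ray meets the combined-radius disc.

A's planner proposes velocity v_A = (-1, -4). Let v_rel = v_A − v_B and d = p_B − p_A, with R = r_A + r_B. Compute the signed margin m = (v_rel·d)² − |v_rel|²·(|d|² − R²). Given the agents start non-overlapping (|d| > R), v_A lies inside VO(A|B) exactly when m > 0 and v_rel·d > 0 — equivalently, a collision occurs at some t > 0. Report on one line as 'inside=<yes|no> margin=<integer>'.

d = (16, -17),  |d|² = 545;  R = 4+5 = 9,  c = 545−9² = 464
v_rel = (-8, -3),  |v_rel|² = 73;  v_rel·d = (-8)·(16) + (-3)·(-17) = -77
73·t² + 154·t + 464 = 0  ⇒  m = (-77)² − 73·464 = -27943
m = -27943 < 0,  v_rel·d = -77 < 0  ⇒  outside

inside=no margin=-27943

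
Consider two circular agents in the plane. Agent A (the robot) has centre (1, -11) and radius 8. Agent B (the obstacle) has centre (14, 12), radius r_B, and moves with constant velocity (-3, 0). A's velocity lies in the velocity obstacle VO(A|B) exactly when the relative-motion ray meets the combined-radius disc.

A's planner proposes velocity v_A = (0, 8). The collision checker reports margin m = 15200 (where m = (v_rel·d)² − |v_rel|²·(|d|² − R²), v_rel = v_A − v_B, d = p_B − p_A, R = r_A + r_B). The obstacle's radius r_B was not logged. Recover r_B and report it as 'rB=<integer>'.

m = 15200
d = (13, 23);  v_rel = (3, 8),  |v_rel|² = 73
v_rel×d = (3)·(23) − (8)·(13) = -35
since m = R²·73 − (-35)²:  R² = (1225 + 15200) / 73 = 225
R = √225 = 15  ⇒  r_B = 15 − 8 = 7

rB=7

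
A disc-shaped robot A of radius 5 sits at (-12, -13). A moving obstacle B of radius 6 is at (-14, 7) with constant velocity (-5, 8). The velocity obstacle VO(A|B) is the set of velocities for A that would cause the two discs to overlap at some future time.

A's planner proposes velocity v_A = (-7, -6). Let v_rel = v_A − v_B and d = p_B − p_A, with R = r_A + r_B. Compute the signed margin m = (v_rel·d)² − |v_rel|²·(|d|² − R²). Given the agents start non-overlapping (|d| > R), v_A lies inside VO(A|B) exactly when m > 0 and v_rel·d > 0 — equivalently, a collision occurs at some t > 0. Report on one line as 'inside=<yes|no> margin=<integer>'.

d = (-2, 20),  |d|² = 404;  R = 5+6 = 11,  c = 404−11² = 283
v_rel = (-2, -14),  |v_rel|² = 200;  v_rel·d = (-2)·(-2) + (-14)·(20) = -276
200·t² + 552·t + 283 = 0  ⇒  m = (-276)² − 200·283 = 19576
m = 19576 > 0,  v_rel·d = -276 < 0  ⇒  outside

inside=no margin=19576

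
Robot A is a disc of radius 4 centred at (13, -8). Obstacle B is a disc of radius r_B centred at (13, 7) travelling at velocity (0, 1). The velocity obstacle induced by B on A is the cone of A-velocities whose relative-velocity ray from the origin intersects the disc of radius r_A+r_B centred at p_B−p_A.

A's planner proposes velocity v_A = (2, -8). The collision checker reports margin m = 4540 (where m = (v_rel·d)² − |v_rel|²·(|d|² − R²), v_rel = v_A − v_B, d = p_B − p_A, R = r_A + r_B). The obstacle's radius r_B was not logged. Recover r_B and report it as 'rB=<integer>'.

m = 4540
d = (0, 15);  v_rel = (2, -9),  |v_rel|² = 85
v_rel×d = (2)·(15) − (-9)·(0) = 30
since m = R²·85 − 30²:  R² = (900 + 4540) / 85 = 64
R = √64 = 8  ⇒  r_B = 8 − 4 = 4

rB=4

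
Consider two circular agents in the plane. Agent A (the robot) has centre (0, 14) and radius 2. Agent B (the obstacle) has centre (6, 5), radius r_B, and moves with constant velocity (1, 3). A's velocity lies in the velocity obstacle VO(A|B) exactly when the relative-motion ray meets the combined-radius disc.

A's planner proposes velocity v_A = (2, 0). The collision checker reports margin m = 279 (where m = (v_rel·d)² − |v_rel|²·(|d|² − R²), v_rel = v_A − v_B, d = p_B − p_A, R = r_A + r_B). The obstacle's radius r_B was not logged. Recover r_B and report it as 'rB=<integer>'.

m = 279
d = (6, -9);  v_rel = (1, -3),  |v_rel|² = 10
v_rel×d = (1)·(-9) − (-3)·(6) = 9
since m = R²·10 − 9²:  R² = (81 + 279) / 10 = 36
R = √36 = 6  ⇒  r_B = 6 − 2 = 4

rB=4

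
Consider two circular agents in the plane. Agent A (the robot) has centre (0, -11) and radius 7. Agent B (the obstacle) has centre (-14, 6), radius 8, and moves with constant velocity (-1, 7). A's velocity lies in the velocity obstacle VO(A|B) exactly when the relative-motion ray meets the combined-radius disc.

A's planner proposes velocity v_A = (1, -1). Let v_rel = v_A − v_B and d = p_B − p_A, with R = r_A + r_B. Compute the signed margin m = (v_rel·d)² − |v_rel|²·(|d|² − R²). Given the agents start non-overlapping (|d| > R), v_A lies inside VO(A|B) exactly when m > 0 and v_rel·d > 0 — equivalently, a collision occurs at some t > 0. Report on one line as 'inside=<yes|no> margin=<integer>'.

d = (-14, 17),  |d|² = 485;  R = 7+8 = 15,  c = 485−15² = 260
v_rel = (2, -8),  |v_rel|² = 68;  v_rel·d = (2)·(-14) + (-8)·(17) = -164
68·t² + 328·t + 260 = 0  ⇒  m = (-164)² − 68·260 = 9216
m = 9216 > 0,  v_rel·d = -164 < 0  ⇒  outside

inside=no margin=9216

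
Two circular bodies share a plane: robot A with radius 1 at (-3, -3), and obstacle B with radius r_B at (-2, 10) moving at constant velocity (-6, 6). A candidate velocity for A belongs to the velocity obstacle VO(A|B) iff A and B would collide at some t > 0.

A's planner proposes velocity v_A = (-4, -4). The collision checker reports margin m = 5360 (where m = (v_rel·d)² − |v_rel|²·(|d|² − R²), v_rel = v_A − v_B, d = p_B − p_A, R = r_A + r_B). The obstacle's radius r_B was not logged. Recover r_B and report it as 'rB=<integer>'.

m = 5360
d = (1, 13);  v_rel = (2, -10),  |v_rel|² = 104
v_rel×d = (2)·(13) − (-10)·(1) = 36
since m = R²·104 − 36²:  R² = (1296 + 5360) / 104 = 64
R = √64 = 8  ⇒  r_B = 8 − 1 = 7

rB=7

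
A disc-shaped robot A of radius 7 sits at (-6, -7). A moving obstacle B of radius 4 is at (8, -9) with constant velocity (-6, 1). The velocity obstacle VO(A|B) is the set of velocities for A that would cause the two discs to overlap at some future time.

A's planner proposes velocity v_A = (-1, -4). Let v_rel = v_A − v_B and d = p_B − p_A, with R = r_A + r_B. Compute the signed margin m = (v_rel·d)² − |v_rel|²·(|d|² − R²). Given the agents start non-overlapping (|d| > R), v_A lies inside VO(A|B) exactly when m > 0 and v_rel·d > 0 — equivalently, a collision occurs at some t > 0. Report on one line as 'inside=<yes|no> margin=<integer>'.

d = (14, -2),  |d|² = 200;  R = 7+4 = 11,  c = 200−11² = 79
v_rel = (5, -5),  |v_rel|² = 50;  v_rel·d = (5)·(14) + (-5)·(-2) = 80
50·t² − 160·t + 79 = 0  ⇒  m = 80² − 50·79 = 2450
m = 2450 > 0,  v_rel·d = 80 > 0  ⇒  inside

inside=yes margin=2450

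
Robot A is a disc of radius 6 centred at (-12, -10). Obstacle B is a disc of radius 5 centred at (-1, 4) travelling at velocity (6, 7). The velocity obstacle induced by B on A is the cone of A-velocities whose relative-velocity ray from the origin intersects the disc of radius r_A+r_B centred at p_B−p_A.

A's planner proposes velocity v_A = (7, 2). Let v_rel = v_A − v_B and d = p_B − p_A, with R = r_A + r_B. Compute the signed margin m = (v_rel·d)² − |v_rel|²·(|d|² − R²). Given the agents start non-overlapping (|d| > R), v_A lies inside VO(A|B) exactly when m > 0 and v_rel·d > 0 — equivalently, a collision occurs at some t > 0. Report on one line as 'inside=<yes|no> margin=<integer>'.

d = (11, 14),  |d|² = 317;  R = 6+5 = 11,  c = 317−11² = 196
v_rel = (1, -5),  |v_rel|² = 26;  v_rel·d = (1)·(11) + (-5)·(14) = -59
26·t² + 118·t + 196 = 0  ⇒  m = (-59)² − 26·196 = -1615
m = -1615 < 0,  v_rel·d = -59 < 0  ⇒  outside

inside=no margin=-1615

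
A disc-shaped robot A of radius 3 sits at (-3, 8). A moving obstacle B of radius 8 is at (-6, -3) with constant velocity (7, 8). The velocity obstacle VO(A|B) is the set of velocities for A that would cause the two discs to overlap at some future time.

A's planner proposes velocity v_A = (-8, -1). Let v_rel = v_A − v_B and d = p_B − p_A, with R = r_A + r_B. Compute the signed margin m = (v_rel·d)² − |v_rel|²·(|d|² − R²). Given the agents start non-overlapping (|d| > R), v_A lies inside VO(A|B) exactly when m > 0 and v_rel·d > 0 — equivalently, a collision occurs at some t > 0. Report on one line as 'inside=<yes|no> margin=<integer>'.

d = (-3, -11),  |d|² = 130;  R = 3+8 = 11,  c = 130−11² = 9
v_rel = (-15, -9),  |v_rel|² = 306;  v_rel·d = (-15)·(-3) + (-9)·(-11) = 144
306·t² − 288·t + 9 = 0  ⇒  m = 144² − 306·9 = 17982
m = 17982 > 0,  v_rel·d = 144 > 0  ⇒  inside

inside=yes margin=17982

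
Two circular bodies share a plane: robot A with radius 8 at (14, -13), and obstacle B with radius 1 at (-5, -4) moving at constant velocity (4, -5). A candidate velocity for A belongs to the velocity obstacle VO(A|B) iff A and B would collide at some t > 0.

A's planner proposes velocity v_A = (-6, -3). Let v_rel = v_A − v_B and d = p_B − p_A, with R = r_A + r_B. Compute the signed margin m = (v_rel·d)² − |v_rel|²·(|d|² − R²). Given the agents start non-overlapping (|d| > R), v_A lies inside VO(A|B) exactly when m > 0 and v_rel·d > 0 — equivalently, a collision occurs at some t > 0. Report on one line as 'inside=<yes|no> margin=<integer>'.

d = (-19, 9),  |d|² = 442;  R = 8+1 = 9,  c = 442−9² = 361
v_rel = (-10, 2),  |v_rel|² = 104;  v_rel·d = (-10)·(-19) + (2)·(9) = 208
104·t² − 416·t + 361 = 0  ⇒  m = 208² − 104·361 = 5720
m = 5720 > 0,  v_rel·d = 208 > 0  ⇒  inside

inside=yes margin=5720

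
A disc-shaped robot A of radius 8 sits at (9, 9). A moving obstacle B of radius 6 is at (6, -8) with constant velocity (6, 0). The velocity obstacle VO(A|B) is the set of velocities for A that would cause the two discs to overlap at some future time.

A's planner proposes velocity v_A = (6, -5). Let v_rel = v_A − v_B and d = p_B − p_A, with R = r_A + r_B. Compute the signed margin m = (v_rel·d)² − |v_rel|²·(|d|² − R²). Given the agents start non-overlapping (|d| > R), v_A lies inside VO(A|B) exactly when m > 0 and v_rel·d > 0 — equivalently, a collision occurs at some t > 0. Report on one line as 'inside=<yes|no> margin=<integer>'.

d = (-3, -17),  |d|² = 298;  R = 8+6 = 14,  c = 298−14² = 102
v_rel = (0, -5),  |v_rel|² = 25;  v_rel·d = (0)·(-3) + (-5)·(-17) = 85
25·t² − 170·t + 102 = 0  ⇒  m = 85² − 25·102 = 4675
m = 4675 > 0,  v_rel·d = 85 > 0  ⇒  inside

inside=yes margin=4675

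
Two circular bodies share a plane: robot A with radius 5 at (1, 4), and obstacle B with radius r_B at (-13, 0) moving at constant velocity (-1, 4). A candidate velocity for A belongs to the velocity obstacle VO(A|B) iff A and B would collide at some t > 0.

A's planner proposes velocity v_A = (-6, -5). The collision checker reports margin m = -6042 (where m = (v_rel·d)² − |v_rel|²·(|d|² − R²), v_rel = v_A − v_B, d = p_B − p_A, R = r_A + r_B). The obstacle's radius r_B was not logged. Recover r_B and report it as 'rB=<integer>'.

m = -6042
d = (-14, -4);  v_rel = (-5, -9),  |v_rel|² = 106
v_rel×d = (-5)·(-4) − (-9)·(-14) = -106
since m = R²·106 − (-106)²:  R² = (11236 + -6042) / 106 = 49
R = √49 = 7  ⇒  r_B = 7 − 5 = 2

rB=2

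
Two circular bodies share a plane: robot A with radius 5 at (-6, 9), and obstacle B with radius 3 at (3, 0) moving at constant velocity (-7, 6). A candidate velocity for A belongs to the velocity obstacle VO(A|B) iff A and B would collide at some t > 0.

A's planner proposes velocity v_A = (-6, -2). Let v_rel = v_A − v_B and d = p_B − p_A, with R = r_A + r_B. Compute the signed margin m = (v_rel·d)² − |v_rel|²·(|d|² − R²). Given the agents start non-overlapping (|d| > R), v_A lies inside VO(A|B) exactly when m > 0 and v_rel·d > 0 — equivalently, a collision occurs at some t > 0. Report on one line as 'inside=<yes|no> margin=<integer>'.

d = (9, -9),  |d|² = 162;  R = 5+3 = 8,  c = 162−8² = 98
v_rel = (1, -8),  |v_rel|² = 65;  v_rel·d = (1)·(9) + (-8)·(-9) = 81
65·t² − 162·t + 98 = 0  ⇒  m = 81² − 65·98 = 191
m = 191 > 0,  v_rel·d = 81 > 0  ⇒  inside

inside=yes margin=191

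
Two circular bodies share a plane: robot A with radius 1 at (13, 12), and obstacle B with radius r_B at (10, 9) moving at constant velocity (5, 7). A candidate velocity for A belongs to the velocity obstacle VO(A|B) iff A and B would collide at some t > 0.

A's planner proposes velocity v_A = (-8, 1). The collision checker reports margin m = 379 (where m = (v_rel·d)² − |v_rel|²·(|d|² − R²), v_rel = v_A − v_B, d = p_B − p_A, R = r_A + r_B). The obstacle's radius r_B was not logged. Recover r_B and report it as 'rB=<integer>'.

m = 379
d = (-3, -3);  v_rel = (-13, -6),  |v_rel|² = 205
v_rel×d = (-13)·(-3) − (-6)·(-3) = 21
since m = R²·205 − 21²:  R² = (441 + 379) / 205 = 4
R = √4 = 2  ⇒  r_B = 2 − 1 = 1

rB=1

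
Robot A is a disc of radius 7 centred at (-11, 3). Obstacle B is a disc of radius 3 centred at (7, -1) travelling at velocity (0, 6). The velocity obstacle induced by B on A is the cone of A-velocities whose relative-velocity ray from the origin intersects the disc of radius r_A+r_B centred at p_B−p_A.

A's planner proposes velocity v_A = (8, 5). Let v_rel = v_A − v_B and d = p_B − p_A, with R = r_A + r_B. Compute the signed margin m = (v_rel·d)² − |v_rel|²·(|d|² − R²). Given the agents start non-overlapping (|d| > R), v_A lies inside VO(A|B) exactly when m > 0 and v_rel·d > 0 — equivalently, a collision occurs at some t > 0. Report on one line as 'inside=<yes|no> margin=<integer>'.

d = (18, -4),  |d|² = 340;  R = 7+3 = 10,  c = 340−10² = 240
v_rel = (8, -1),  |v_rel|² = 65;  v_rel·d = (8)·(18) + (-1)·(-4) = 148
65·t² − 296·t + 240 = 0  ⇒  m = 148² − 65·240 = 6304
m = 6304 > 0,  v_rel·d = 148 > 0  ⇒  inside

inside=yes margin=6304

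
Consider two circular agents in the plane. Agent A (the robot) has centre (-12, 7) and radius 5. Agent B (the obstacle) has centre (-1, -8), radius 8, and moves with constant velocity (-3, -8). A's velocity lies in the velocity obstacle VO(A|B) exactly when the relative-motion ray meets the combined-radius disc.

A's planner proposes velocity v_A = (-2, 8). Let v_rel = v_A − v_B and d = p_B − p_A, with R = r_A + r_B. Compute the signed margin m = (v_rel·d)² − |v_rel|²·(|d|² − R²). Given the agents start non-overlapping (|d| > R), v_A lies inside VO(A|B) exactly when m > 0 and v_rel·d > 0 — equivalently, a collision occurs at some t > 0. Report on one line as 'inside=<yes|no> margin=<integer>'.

d = (11, -15),  |d|² = 346;  R = 5+8 = 13,  c = 346−13² = 177
v_rel = (1, 16),  |v_rel|² = 257;  v_rel·d = (1)·(11) + (16)·(-15) = -229
257·t² + 458·t + 177 = 0  ⇒  m = (-229)² − 257·177 = 6952
m = 6952 > 0,  v_rel·d = -229 < 0  ⇒  outside

inside=no margin=6952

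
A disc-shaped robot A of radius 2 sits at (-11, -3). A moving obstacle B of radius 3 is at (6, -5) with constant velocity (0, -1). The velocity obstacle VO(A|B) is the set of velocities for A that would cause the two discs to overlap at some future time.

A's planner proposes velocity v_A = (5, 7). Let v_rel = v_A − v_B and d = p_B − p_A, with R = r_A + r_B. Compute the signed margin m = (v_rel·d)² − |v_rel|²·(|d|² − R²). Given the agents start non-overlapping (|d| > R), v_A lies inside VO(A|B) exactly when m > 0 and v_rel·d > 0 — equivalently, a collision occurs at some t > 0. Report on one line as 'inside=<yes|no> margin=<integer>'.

d = (17, -2),  |d|² = 293;  R = 2+3 = 5,  c = 293−5² = 268
v_rel = (5, 8),  |v_rel|² = 89;  v_rel·d = (5)·(17) + (8)·(-2) = 69
89·t² − 138·t + 268 = 0  ⇒  m = 69² − 89·268 = -19091
m = -19091 < 0,  v_rel·d = 69 > 0  ⇒  outside

inside=no margin=-19091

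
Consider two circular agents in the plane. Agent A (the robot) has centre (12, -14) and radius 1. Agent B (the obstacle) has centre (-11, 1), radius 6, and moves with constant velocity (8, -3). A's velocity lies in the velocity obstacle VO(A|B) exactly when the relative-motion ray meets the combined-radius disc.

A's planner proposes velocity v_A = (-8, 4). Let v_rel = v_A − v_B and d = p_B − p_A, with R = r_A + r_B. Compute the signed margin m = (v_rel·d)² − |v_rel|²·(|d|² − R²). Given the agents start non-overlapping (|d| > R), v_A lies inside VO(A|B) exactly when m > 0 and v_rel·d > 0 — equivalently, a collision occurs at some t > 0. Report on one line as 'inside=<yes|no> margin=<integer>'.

d = (-23, 15),  |d|² = 754;  R = 1+6 = 7,  c = 754−7² = 705
v_rel = (-16, 7),  |v_rel|² = 305;  v_rel·d = (-16)·(-23) + (7)·(15) = 473
305·t² − 946·t + 705 = 0  ⇒  m = 473² − 305·705 = 8704
m = 8704 > 0,  v_rel·d = 473 > 0  ⇒  inside

inside=yes margin=8704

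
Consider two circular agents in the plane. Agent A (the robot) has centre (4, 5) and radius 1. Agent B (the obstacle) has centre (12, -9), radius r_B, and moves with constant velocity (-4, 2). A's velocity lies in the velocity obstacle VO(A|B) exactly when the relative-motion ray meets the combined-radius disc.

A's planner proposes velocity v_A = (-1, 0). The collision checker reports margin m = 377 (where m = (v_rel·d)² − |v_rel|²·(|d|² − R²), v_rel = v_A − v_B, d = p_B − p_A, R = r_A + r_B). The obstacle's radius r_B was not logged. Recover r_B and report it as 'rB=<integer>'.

m = 377
d = (8, -14);  v_rel = (3, -2),  |v_rel|² = 13
v_rel×d = (3)·(-14) − (-2)·(8) = -26
since m = R²·13 − (-26)²:  R² = (676 + 377) / 13 = 81
R = √81 = 9  ⇒  r_B = 9 − 1 = 8

rB=8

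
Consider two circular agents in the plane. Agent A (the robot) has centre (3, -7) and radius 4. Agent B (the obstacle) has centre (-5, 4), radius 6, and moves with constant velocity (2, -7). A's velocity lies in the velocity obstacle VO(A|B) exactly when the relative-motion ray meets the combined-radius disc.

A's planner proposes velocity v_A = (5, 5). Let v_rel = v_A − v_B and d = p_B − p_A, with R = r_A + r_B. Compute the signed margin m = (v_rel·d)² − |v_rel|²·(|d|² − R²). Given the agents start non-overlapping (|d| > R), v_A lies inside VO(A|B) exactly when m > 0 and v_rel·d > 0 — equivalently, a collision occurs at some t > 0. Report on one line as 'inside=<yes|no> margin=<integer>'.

d = (-8, 11),  |d|² = 185;  R = 4+6 = 10,  c = 185−10² = 85
v_rel = (3, 12),  |v_rel|² = 153;  v_rel·d = (3)·(-8) + (12)·(11) = 108
153·t² − 216·t + 85 = 0  ⇒  m = 108² − 153·85 = -1341
m = -1341 < 0,  v_rel·d = 108 > 0  ⇒  outside

inside=no margin=-1341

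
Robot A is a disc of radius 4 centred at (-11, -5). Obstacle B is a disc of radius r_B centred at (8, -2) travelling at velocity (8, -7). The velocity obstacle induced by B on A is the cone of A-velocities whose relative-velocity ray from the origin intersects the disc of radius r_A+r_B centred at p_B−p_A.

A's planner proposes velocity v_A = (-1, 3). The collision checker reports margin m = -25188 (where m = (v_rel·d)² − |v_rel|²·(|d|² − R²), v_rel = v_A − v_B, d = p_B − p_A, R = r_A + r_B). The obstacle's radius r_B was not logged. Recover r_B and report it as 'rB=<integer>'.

m = -25188
d = (19, 3);  v_rel = (-9, 10),  |v_rel|² = 181
v_rel×d = (-9)·(3) − (10)·(19) = -217
since m = R²·181 − (-217)²:  R² = (47089 + -25188) / 181 = 121
R = √121 = 11  ⇒  r_B = 11 − 4 = 7

rB=7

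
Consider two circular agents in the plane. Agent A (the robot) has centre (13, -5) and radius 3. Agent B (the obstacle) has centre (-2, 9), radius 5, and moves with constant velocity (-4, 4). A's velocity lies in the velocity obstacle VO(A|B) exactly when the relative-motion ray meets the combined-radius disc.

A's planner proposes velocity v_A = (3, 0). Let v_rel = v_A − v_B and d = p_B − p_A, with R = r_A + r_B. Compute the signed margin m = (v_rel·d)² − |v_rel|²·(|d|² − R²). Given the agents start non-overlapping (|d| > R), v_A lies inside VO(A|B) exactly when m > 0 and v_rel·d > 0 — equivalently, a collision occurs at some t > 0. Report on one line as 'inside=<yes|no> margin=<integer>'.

d = (-15, 14),  |d|² = 421;  R = 3+5 = 8,  c = 421−8² = 357
v_rel = (7, -4),  |v_rel|² = 65;  v_rel·d = (7)·(-15) + (-4)·(14) = -161
65·t² + 322·t + 357 = 0  ⇒  m = (-161)² − 65·357 = 2716
m = 2716 > 0,  v_rel·d = -161 < 0  ⇒  outside

inside=no margin=2716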